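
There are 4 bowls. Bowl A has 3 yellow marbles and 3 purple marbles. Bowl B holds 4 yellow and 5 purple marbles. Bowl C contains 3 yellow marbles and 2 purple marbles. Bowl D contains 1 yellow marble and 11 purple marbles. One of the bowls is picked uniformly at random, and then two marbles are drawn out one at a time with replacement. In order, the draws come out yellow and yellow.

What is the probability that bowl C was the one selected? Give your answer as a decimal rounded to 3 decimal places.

For each hypothesis, P(data | H) works out to: P(data | bowl A) = (3/6)(3/6) = 0.25; P(data | bowl B) = (4/9)(4/9) = 0.19753; P(data | bowl C) = (3/5)(3/5) = 0.36; P(data | bowl D) = (1/12)(1/12) = 0.0069444.
Weighting by the prior gives 1/4 · 0.25 = 0.0625, 1/4 · 0.19753 = 0.049383, 1/4 · 0.36 = 0.09, 1/4 · 0.0069444 = 0.0017361; with total 0.20362.
So P(bowl C | data) = (0.09) / (0.20362) = 0.442.

0.442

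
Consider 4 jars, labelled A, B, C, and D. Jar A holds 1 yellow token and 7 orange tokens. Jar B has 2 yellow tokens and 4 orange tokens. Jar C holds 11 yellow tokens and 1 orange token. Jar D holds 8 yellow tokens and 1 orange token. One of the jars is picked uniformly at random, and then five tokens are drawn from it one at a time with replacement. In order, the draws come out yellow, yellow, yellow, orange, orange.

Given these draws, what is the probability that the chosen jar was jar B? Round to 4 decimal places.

0.5148

For each hypothesis, P(data | H) works out to: P(data | jar A) = (1/8)(1/8)(1/8)(7/8)(7/8) = 0.0014954; P(data | jar B) = (2/6)(2/6)(2/6)(4/6)(4/6) = 0.016461; P(data | jar C) = (11/12)(11/12)(11/12)(1/12)(1/12) = 0.005349; P(data | jar D) = (8/9)(8/9)(8/9)(1/9)(1/9) = 0.0086708.
Multiplying each by its prior: 1/4 · 0.0014954 = 0.00037384, 1/4 · 0.016461 = 0.0041152, 1/4 · 0.005349 = 0.0013372, 1/4 · 0.0086708 = 0.0021677; these sum to 0.007994.
Therefore the posterior P(jar B | data) = (0.0041152) / (0.007994) = 0.51479.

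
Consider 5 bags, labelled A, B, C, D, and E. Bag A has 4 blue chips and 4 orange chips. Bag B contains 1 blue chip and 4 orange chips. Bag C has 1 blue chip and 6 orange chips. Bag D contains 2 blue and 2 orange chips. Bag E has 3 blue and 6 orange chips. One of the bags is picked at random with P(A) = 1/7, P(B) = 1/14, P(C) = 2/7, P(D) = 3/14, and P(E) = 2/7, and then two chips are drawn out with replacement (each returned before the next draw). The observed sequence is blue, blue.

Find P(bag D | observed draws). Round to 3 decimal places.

Under each hypothesis, the probability of the observed sequence is: P(data | bag A) = (4/8)(4/8) = 0.25; P(data | bag B) = (1/5)(1/5) = 0.04; P(data | bag C) = (1/7)(1/7) = 0.020408; P(data | bag D) = (2/4)(2/4) = 0.25; P(data | bag E) = (3/9)(3/9) = 0.11111.
Weighting by the prior gives 1/7 · 0.25 = 0.035714, 1/14 · 0.04 = 0.0028571, 2/7 · 0.020408 = 0.0058309, 3/14 · 0.25 = 0.053571, 2/7 · 0.11111 = 0.031746; with total 0.12972.
Hence P(bag D | data) = (0.053571) / (0.12972) = 0.41298.

0.413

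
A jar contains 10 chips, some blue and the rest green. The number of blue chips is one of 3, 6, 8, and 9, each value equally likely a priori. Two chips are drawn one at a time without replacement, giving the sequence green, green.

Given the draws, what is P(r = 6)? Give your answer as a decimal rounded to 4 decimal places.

0.2143

Compute the likelihood of the observed sequence for each case: P(data | r = 3) = (7/10)(6/9) = 7/15; P(data | r = 6) = (4/10)(3/9) = 2/15; P(data | r = 8) = (2/10)(1/9) = 1/45; P(data | r = 9) = (1/10)(0/9) = 0.
Weighting by the prior gives 1/4 · 7/15 = 7/60, 1/4 · 2/15 = 1/30, 1/4 · 1/45 = 1/180, 1/4 · 0 = 0; summing to 7/45.
Therefore the posterior P(r = 6 | data) = (1/30) / (7/45) = 3/14.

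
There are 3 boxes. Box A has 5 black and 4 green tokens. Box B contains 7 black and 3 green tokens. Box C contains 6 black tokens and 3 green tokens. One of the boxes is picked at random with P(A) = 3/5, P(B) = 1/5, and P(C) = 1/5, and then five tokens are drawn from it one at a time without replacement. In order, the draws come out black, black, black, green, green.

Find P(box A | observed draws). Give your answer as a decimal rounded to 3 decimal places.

0.615

For each hypothesis, P(data | H) works out to: P(data | box A) = (5/9)(4/8)(3/7)(4/6)(3/5) = 1/21; P(data | box B) = (7/10)(6/9)(5/8)(3/7)(2/6) = 1/24; P(data | box C) = (6/9)(5/8)(4/7)(3/6)(2/5) = 1/21.
The prior-weighted likelihoods are 3/5 · 1/21 = 1/35, 1/5 · 1/24 = 1/120, 1/5 · 1/21 = 1/105; summing to 13/280.
Hence P(box A | data) = (1/35) / (13/280) = 8/13.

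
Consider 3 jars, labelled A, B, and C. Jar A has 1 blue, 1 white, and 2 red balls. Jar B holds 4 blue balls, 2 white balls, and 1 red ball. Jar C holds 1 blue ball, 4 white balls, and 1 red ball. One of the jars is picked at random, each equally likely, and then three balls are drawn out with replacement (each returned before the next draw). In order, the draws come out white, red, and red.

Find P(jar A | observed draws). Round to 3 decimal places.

0.720

The likelihood of the observed sequence under each hypothesis: P(data | jar A) = (1/4)(2/4)(2/4) = 0.0625; P(data | jar B) = (2/7)(1/7)(1/7) = 0.0058309; P(data | jar C) = (4/6)(1/6)(1/6) = 0.018519.
Multiplying each by its prior: 1/3 · 0.0625 = 0.020833, 1/3 · 0.0058309 = 0.0019436, 1/3 · 0.018519 = 0.0061728; these sum to 0.02895.
So P(jar A | data) = (0.020833) / (0.02895) = 0.71964.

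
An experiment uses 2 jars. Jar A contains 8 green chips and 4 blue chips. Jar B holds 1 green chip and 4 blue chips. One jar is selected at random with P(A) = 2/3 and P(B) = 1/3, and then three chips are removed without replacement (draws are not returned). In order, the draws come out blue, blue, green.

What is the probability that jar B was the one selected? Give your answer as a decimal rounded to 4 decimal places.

The likelihood of the observed sequence under each hypothesis: P(data | jar A) = (4/12)(3/11)(8/10) = 4/55; P(data | jar B) = (4/5)(3/4)(1/3) = 1/5.
Weighting by the prior gives 2/3 · 4/55 = 8/165, 1/3 · 1/5 = 1/15; with total 19/165.
By Bayes' rule, P(jar B | data) = (1/15) / (19/165) = 11/19.

0.5789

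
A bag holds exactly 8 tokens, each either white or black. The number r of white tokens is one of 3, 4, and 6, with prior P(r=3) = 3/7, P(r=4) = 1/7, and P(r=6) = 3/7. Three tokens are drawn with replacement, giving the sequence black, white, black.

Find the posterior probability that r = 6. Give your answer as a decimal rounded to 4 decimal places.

0.1994

Under each hypothesis, the probability of the observed sequence is: P(data | r = 3) = (5/8)(3/8)(5/8) = 0.14648; P(data | r = 4) = (4/8)(4/8)(4/8) = 0.125; P(data | r = 6) = (2/8)(6/8)(2/8) = 0.046875.
Multiplying each by its prior: 3/7 · 0.14648 = 0.062779, 1/7 · 0.125 = 0.017857, 3/7 · 0.046875 = 0.020089; with total 0.10073.
So P(r = 6 | data) = (0.020089) / (0.10073) = 0.19945.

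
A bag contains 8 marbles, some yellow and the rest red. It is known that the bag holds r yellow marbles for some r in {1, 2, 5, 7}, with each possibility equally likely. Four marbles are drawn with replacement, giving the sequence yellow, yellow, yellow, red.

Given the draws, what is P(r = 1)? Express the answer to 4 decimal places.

0.0091

The likelihood of the observed sequence under each hypothesis: P(data | r = 1) = (1/8)(1/8)(1/8)(7/8) = 0.001709; P(data | r = 2) = (2/8)(2/8)(2/8)(6/8) = 0.011719; P(data | r = 5) = (5/8)(5/8)(5/8)(3/8) = 0.091553; P(data | r = 7) = (7/8)(7/8)(7/8)(1/8) = 0.08374.
Multiplying each by its prior: 1/4 · 0.001709 = 0.00042725, 1/4 · 0.011719 = 0.0029297, 1/4 · 0.091553 = 0.022888, 1/4 · 0.08374 = 0.020935; with total 0.04718.
So P(r = 1 | data) = (0.00042725) / (0.04718) = 0.0090556.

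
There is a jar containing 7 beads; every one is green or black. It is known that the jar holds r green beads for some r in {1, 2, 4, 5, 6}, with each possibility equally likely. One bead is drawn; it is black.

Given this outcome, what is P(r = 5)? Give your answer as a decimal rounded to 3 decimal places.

0.118

For each hypothesis, P(data | H) works out to: P(data | r = 1) = (6/7) = 6/7; P(data | r = 2) = (5/7) = 5/7; P(data | r = 4) = (3/7) = 3/7; P(data | r = 5) = (2/7) = 2/7; P(data | r = 6) = (1/7) = 1/7.
Multiplying each by its prior: 1/5 · 6/7 = 6/35, 1/5 · 5/7 = 1/7, 1/5 · 3/7 = 3/35, 1/5 · 2/7 = 2/35, 1/5 · 1/7 = 1/35; these sum to 17/35.
So P(r = 5 | data) = (2/35) / (17/35) = 2/17.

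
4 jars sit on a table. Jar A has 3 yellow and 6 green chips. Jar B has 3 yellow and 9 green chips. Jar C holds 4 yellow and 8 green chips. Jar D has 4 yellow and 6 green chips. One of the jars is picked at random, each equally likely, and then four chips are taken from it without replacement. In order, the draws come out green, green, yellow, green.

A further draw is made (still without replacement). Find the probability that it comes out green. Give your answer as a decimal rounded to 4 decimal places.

0.6273

Compute the likelihood of the observed sequence for each case: P(data | jar A) = (6/9)(5/8)(3/7)(4/6) = 0.11905; P(data | jar B) = (9/12)(8/11)(3/10)(7/9) = 0.12727; P(data | jar C) = (8/12)(7/11)(4/10)(6/9) = 0.11313; P(data | jar D) = (6/10)(5/9)(4/8)(4/7) = 0.095238.
Multiplying each by its prior: 1/4 · 0.11905 = 0.029762, 1/4 · 0.12727 = 0.031818, 1/4 · 0.11313 = 0.028283, 1/4 · 0.095238 = 0.02381; with total 0.11367.
Normalising, the posterior is P(jar A | data) = 0.26182, P(jar B | data) = 0.27991, P(jar C | data) = 0.24881, P(jar D | data) = 0.20946.
Averaging over the posterior, P(green next | data) = (3/5)(0.26182) + (3/4)(0.27991) + (5/8)(0.24881) + (1/2)(0.20946) = 0.62726.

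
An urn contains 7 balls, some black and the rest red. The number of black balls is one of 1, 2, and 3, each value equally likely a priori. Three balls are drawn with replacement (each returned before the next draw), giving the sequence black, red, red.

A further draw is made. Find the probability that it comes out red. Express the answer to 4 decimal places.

The likelihood of the observed sequence under each hypothesis: P(data | r = 1) = (1/7)(6/7)(6/7) = 0.10496; P(data | r = 2) = (2/7)(5/7)(5/7) = 0.14577; P(data | r = 3) = (3/7)(4/7)(4/7) = 0.13994.
Weighting by the prior gives 1/3 · 0.10496 = 0.034985, 1/3 · 0.14577 = 0.048591, 1/3 · 0.13994 = 0.046647; with total 0.13022.
The posterior is then P(r = 1 | data) = 0.26866, P(r = 2 | data) = 0.37313, P(r = 3 | data) = 0.35821.
So P(red next | data) = Σ P(red next | H) P(H | data) = (6/7)(0.26866) + (5/7)(0.37313) + (4/7)(0.35821) = 0.70149.

0.7015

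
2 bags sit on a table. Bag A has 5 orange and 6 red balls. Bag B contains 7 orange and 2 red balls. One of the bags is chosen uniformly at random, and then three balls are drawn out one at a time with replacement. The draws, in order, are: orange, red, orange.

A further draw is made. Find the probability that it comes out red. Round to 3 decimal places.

Compute the likelihood of the observed sequence for each case: P(data | bag A) = (5/11)(6/11)(5/11) = 0.1127; P(data | bag B) = (7/9)(2/9)(7/9) = 0.13443.
Multiplying each by its prior: 1/2 · 0.1127 = 0.056349, 1/2 · 0.13443 = 0.067215; with total 0.12356.
Normalising, the posterior is P(bag A | data) = 0.45603, P(bag B | data) = 0.54397.
The predictive probability is P(red next | data) = (6/11)(0.45603) + (2/9)(0.54397) = 0.36963.

0.370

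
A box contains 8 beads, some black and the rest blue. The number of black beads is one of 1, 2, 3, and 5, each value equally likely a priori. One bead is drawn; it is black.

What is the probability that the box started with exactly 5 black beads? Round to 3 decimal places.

0.455

The likelihood of this draw under each hypothesis: P(data | r = 1) = (1/8) = 1/8; P(data | r = 2) = (2/8) = 1/4; P(data | r = 3) = (3/8) = 3/8; P(data | r = 5) = (5/8) = 5/8.
Multiplying each by its prior: 1/4 · 1/8 = 1/32, 1/4 · 1/4 = 1/16, 1/4 · 3/8 = 3/32, 1/4 · 5/8 = 5/32; these sum to 11/32.
Therefore the posterior P(r = 5 | data) = (5/32) / (11/32) = 5/11.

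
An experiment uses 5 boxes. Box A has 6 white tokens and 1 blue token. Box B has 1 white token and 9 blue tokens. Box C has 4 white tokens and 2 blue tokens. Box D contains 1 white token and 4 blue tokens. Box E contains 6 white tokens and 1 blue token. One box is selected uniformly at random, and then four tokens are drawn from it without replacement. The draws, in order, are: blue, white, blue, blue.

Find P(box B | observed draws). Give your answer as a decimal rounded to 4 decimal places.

Under each hypothesis, the probability of the observed sequence is: P(data | box A) = (1/7)(6/6)(0/5) = 0; P(data | box B) = (9/10)(1/9)(8/8)(7/7) = 1/10; P(data | box C) = (2/6)(4/5)(1/4)(0/3) = 0; P(data | box D) = (4/5)(1/4)(3/3)(2/2) = 1/5; P(data | box E) = (1/7)(6/6)(0/5) = 0.
The prior-weighted likelihoods are 1/5 · 0 = 0, 1/5 · 1/10 = 1/50, 1/5 · 0 = 0, 1/5 · 1/5 = 1/25, 1/5 · 0 = 0; these sum to 3/50.
Therefore the posterior P(box B | data) = (1/50) / (3/50) = 1/3.

0.3333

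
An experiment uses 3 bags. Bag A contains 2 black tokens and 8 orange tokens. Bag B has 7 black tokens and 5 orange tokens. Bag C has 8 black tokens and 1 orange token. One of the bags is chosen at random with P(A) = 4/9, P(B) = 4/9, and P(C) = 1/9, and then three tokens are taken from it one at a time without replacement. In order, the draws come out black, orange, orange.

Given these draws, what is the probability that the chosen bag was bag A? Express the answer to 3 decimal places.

The likelihood of the observed sequence under each hypothesis: P(data | bag A) = (2/10)(8/9)(7/8) = 0.15556; P(data | bag B) = (7/12)(5/11)(4/10) = 0.10606; P(data | bag C) = (8/9)(1/8)(0/7) = 0.
Weighting by the prior gives 4/9 · 0.15556 = 0.069136, 4/9 · 0.10606 = 0.047138, 1/9 · 0 = 0; with total 0.11627.
Hence P(bag A | data) = (0.069136) / (0.11627) = 0.59459.

0.595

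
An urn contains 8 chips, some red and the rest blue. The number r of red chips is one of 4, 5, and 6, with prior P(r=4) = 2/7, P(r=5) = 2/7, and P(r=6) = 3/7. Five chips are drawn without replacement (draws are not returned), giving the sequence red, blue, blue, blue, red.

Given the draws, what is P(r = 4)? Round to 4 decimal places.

Compute the likelihood of the observed sequence for each case: P(data | r = 4) = (4/8)(4/7)(3/6)(2/5)(3/4) = 3/70; P(data | r = 5) = (5/8)(3/7)(2/6)(1/5)(4/4) = 1/56; P(data | r = 6) = (6/8)(2/7)(1/6)(0/5) = 0.
Multiplying each by its prior: 2/7 · 3/70 = 3/245, 2/7 · 1/56 = 1/196, 3/7 · 0 = 0; these sum to 17/980.
Hence P(r = 4 | data) = (3/245) / (17/980) = 12/17.

0.7059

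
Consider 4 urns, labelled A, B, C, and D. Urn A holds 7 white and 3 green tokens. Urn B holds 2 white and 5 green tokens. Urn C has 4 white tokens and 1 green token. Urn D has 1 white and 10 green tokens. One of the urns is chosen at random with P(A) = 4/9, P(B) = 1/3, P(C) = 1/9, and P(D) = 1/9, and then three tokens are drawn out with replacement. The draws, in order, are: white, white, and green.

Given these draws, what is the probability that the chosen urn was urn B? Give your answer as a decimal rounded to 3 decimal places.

Under each hypothesis, the probability of the observed sequence is: P(data | urn A) = (7/10)(7/10)(3/10) = 0.147; P(data | urn B) = (2/7)(2/7)(5/7) = 0.058309; P(data | urn C) = (4/5)(4/5)(1/5) = 0.128; P(data | urn D) = (1/11)(1/11)(10/11) = 0.0075131.
Weighting by the prior gives 4/9 · 0.147 = 0.065333, 1/3 · 0.058309 = 0.019436, 1/9 · 0.128 = 0.014222, 1/9 · 0.0075131 = 0.00083479; with total 0.099827.
So P(urn B | data) = (0.019436) / (0.099827) = 0.1947.

0.195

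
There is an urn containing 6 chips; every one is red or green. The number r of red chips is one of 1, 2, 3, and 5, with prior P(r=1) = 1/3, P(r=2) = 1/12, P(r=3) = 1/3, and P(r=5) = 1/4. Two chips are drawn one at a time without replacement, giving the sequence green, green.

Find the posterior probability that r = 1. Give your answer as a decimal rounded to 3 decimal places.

0.690

For each hypothesis, P(data | H) works out to: P(data | r = 1) = (5/6)(4/5) = 2/3; P(data | r = 2) = (4/6)(3/5) = 2/5; P(data | r = 3) = (3/6)(2/5) = 1/5; P(data | r = 5) = (1/6)(0/5) = 0.
Weighting by the prior gives 1/3 · 2/3 = 2/9, 1/12 · 2/5 = 1/30, 1/3 · 1/5 = 1/15, 1/4 · 0 = 0; summing to 29/90.
Therefore the posterior P(r = 1 | data) = (2/9) / (29/90) = 20/29.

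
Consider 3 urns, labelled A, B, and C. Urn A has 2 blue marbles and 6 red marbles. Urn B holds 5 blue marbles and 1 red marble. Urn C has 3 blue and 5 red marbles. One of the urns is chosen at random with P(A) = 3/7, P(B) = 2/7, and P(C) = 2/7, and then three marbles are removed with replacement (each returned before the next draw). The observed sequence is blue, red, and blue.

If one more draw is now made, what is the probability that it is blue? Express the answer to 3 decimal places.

0.537

Under each hypothesis, the probability of the observed sequence is: P(data | urn A) = (2/8)(6/8)(2/8) = 0.046875; P(data | urn B) = (5/6)(1/6)(5/6) = 0.11574; P(data | urn C) = (3/8)(5/8)(3/8) = 0.087891.
Multiplying each by its prior: 3/7 · 0.046875 = 0.020089, 2/7 · 0.11574 = 0.033069, 2/7 · 0.087891 = 0.025112; these sum to 0.07827.
The posterior is then P(urn A | data) = 0.25667, P(urn B | data) = 0.4225, P(urn C | data) = 0.32083.
The predictive probability is P(blue next | data) = (1/4)(0.25667) + (5/6)(0.4225) + (3/8)(0.32083) = 0.53656.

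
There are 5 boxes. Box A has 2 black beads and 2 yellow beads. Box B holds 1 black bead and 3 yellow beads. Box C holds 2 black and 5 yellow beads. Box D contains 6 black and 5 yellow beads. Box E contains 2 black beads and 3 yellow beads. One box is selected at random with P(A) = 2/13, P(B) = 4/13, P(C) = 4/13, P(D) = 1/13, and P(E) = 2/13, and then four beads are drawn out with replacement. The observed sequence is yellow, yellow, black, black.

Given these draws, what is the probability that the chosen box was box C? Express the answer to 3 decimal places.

The likelihood of the observed sequence under each hypothesis: P(data | box A) = (2/4)(2/4)(2/4)(2/4) = 0.0625; P(data | box B) = (3/4)(3/4)(1/4)(1/4) = 0.035156; P(data | box C) = (5/7)(5/7)(2/7)(2/7) = 0.041649; P(data | box D) = (5/11)(5/11)(6/11)(6/11) = 0.061471; P(data | box E) = (3/5)(3/5)(2/5)(2/5) = 0.0576.
Weighting by the prior gives 2/13 · 0.0625 = 0.0096154, 4/13 · 0.035156 = 0.010817, 4/13 · 0.041649 = 0.012815, 1/13 · 0.061471 = 0.0047286, 2/13 · 0.0576 = 0.0088615; summing to 0.046838.
So P(box C | data) = (0.012815) / (0.046838) = 0.27361.

0.274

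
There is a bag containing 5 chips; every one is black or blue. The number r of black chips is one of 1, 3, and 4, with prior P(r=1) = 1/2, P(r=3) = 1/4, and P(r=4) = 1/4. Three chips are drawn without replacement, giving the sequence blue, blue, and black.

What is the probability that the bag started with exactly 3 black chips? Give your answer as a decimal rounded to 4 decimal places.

0.2000

The likelihood of the observed sequence under each hypothesis: P(data | r = 1) = (4/5)(3/4)(1/3) = 1/5; P(data | r = 3) = (2/5)(1/4)(3/3) = 1/10; P(data | r = 4) = (1/5)(0/4) = 0.
Weighting by the prior gives 1/2 · 1/5 = 1/10, 1/4 · 1/10 = 1/40, 1/4 · 0 = 0; with total 1/8.
Therefore the posterior P(r = 3 | data) = (1/40) / (1/8) = 1/5.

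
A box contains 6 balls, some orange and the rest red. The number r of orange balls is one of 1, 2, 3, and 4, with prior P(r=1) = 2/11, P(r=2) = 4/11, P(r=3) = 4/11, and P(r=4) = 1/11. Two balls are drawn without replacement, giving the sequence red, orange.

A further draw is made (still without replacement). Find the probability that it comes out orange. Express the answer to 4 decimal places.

The likelihood of the observed sequence under each hypothesis: P(data | r = 1) = (5/6)(1/5) = 1/6; P(data | r = 2) = (4/6)(2/5) = 4/15; P(data | r = 3) = (3/6)(3/5) = 3/10; P(data | r = 4) = (2/6)(4/5) = 4/15.
Multiplying each by its prior: 2/11 · 1/6 = 1/33, 4/11 · 4/15 = 16/165, 4/11 · 3/10 = 6/55, 1/11 · 4/15 = 4/165; summing to 43/165.
Normalising, the posterior is P(r = 1 | data) = 5/43, P(r = 2 | data) = 16/43, P(r = 3 | data) = 18/43, P(r = 4 | data) = 4/43.
The predictive probability is P(orange next | data) = (0)(5/43) + (1/4)(16/43) + (1/2)(18/43) + (3/4)(4/43) = 16/43.

0.3721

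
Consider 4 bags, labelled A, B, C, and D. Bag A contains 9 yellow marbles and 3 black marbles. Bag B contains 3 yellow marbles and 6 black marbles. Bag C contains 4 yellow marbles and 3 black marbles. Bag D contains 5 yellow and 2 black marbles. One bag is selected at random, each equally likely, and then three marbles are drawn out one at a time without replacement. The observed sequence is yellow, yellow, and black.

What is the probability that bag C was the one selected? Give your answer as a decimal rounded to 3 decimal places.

0.287

The likelihood of the observed sequence under each hypothesis: P(data | bag A) = (9/12)(8/11)(3/10) = 0.16364; P(data | bag B) = (3/9)(2/8)(6/7) = 0.071429; P(data | bag C) = (4/7)(3/6)(3/5) = 0.17143; P(data | bag D) = (5/7)(4/6)(2/5) = 0.19048.
Multiplying each by its prior: 1/4 · 0.16364 = 0.040909, 1/4 · 0.071429 = 0.017857, 1/4 · 0.17143 = 0.042857, 1/4 · 0.19048 = 0.047619; summing to 0.14924.
Therefore the posterior P(bag C | data) = (0.042857) / (0.14924) = 0.28716.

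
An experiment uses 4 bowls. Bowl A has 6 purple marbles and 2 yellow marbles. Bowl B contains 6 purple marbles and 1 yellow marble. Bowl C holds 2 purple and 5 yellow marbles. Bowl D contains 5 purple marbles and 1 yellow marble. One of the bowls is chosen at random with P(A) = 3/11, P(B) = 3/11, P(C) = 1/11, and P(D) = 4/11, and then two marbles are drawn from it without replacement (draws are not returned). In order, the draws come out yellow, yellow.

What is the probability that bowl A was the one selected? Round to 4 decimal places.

The likelihood of the observed sequence under each hypothesis: P(data | bowl A) = (2/8)(1/7) = 1/28; P(data | bowl B) = (1/7)(0/6) = 0; P(data | bowl C) = (5/7)(4/6) = 10/21; P(data | bowl D) = (1/6)(0/5) = 0.
Multiplying each by its prior: 3/11 · 1/28 = 3/308, 3/11 · 0 = 0, 1/11 · 10/21 = 10/231, 4/11 · 0 = 0; with total 7/132.
Therefore the posterior P(bowl A | data) = (3/308) / (7/132) = 9/49.

0.1837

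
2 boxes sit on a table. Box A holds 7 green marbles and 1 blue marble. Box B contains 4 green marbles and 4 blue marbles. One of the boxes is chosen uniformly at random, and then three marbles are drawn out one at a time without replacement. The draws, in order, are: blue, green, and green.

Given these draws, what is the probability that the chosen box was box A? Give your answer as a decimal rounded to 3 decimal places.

Under each hypothesis, the probability of the observed sequence is: P(data | box A) = (1/8)(7/7)(6/6) = 1/8; P(data | box B) = (4/8)(4/7)(3/6) = 1/7.
Multiplying each by its prior: 1/2 · 1/8 = 1/16, 1/2 · 1/7 = 1/14; these sum to 15/112.
Therefore the posterior P(box A | data) = (1/16) / (15/112) = 7/15.

0.467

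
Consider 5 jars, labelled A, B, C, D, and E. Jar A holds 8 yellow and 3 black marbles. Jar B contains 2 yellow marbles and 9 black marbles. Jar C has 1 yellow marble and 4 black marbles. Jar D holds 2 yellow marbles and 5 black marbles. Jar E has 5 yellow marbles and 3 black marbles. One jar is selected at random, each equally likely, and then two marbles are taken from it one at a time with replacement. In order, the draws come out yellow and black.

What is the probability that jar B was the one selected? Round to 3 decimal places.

0.157

The likelihood of the observed sequence under each hypothesis: P(data | jar A) = (8/11)(3/11) = 0.19835; P(data | jar B) = (2/11)(9/11) = 0.14876; P(data | jar C) = (1/5)(4/5) = 0.16; P(data | jar D) = (2/7)(5/7) = 0.20408; P(data | jar E) = (5/8)(3/8) = 0.23438.
The prior-weighted likelihoods are 1/5 · 0.19835 = 0.039669, 1/5 · 0.14876 = 0.029752, 1/5 · 0.16 = 0.032, 1/5 · 0.20408 = 0.040816, 1/5 · 0.23438 = 0.046875; these sum to 0.18911.
Hence P(jar B | data) = (0.029752) / (0.18911) = 0.15732.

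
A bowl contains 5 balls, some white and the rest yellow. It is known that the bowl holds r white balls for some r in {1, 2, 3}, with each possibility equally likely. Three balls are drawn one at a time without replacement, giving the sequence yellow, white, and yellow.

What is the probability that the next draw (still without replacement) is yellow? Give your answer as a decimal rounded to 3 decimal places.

0.600

Compute the likelihood of the observed sequence for each case: P(data | r = 1) = (4/5)(1/4)(3/3) = 1/5; P(data | r = 2) = (3/5)(2/4)(2/3) = 1/5; P(data | r = 3) = (2/5)(3/4)(1/3) = 1/10.
Weighting by the prior gives 1/3 · 1/5 = 1/15, 1/3 · 1/5 = 1/15, 1/3 · 1/10 = 1/30; with total 1/6.
Normalising, the posterior is P(r = 1 | data) = 2/5, P(r = 2 | data) = 2/5, P(r = 3 | data) = 1/5.
The predictive probability is P(yellow next | data) = (1)(2/5) + (1/2)(2/5) + (0)(1/5) = 3/5.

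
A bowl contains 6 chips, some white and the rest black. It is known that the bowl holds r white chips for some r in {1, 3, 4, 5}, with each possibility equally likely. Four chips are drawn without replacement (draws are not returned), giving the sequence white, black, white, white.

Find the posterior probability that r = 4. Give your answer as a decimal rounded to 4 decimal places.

0.3810

Compute the likelihood of the observed sequence for each case: P(data | r = 1) = (1/6)(5/5)(0/4) = 0; P(data | r = 3) = (3/6)(3/5)(2/4)(1/3) = 1/20; P(data | r = 4) = (4/6)(2/5)(3/4)(2/3) = 2/15; P(data | r = 5) = (5/6)(1/5)(4/4)(3/3) = 1/6.
The prior-weighted likelihoods are 1/4 · 0 = 0, 1/4 · 1/20 = 1/80, 1/4 · 2/15 = 1/30, 1/4 · 1/6 = 1/24; these sum to 7/80.
So P(r = 4 | data) = (1/30) / (7/80) = 8/21.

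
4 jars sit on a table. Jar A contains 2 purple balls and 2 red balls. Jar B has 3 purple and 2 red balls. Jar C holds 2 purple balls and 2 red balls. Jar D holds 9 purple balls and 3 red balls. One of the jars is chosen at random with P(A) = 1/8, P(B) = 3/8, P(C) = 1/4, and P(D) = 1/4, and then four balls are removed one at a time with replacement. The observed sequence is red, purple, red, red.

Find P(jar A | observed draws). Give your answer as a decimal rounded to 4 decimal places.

The likelihood of the observed sequence under each hypothesis: P(data | jar A) = (2/4)(2/4)(2/4)(2/4) = 0.0625; P(data | jar B) = (2/5)(3/5)(2/5)(2/5) = 0.0384; P(data | jar C) = (2/4)(2/4)(2/4)(2/4) = 0.0625; P(data | jar D) = (3/12)(9/12)(3/12)(3/12) = 0.011719.
Weighting by the prior gives 1/8 · 0.0625 = 0.0078125, 3/8 · 0.0384 = 0.0144, 1/4 · 0.0625 = 0.015625, 1/4 · 0.011719 = 0.0029297; summing to 0.040767.
Therefore the posterior P(jar A | data) = (0.0078125) / (0.040767) = 0.19164.

0.1916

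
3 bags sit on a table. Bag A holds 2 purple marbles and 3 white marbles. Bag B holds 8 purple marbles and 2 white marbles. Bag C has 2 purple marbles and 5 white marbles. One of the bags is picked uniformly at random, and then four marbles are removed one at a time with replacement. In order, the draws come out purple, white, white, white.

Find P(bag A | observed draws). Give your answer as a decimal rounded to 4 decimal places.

0.4387

The likelihood of the observed sequence under each hypothesis: P(data | bag A) = (2/5)(3/5)(3/5)(3/5) = 0.0864; P(data | bag B) = (8/10)(2/10)(2/10)(2/10) = 0.0064; P(data | bag C) = (2/7)(5/7)(5/7)(5/7) = 0.10412.
Multiplying each by its prior: 1/3 · 0.0864 = 0.0288, 1/3 · 0.0064 = 0.0021333, 1/3 · 0.10412 = 0.034708; these sum to 0.065641.
Hence P(bag A | data) = (0.0288) / (0.065641) = 0.43875.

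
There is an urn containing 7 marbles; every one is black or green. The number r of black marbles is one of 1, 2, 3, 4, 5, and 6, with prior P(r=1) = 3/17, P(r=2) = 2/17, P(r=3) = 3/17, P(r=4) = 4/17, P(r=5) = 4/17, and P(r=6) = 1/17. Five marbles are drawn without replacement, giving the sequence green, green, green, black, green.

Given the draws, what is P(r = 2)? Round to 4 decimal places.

0.2703

Compute the likelihood of the observed sequence for each case: P(data | r = 1) = (6/7)(5/6)(4/5)(1/4)(3/3) = 0.14286; P(data | r = 2) = (5/7)(4/6)(3/5)(2/4)(2/3) = 0.095238; P(data | r = 3) = (4/7)(3/6)(2/5)(3/4)(1/3) = 0.028571; P(data | r = 4) = (3/7)(2/6)(1/5)(4/4)(0/3) = 0; P(data | r = 5) = (2/7)(1/6)(0/5) = 0; P(data | r = 6) = (1/7)(0/6) = 0.
Weighting by the prior gives 3/17 · 0.14286 = 0.02521, 2/17 · 0.095238 = 0.011204, 3/17 · 0.028571 = 0.005042, 4/17 · 0 = 0, 4/17 · 0 = 0, 1/17 · 0 = 0; summing to 0.041457.
So P(r = 2 | data) = (0.011204) / (0.041457) = 0.27027.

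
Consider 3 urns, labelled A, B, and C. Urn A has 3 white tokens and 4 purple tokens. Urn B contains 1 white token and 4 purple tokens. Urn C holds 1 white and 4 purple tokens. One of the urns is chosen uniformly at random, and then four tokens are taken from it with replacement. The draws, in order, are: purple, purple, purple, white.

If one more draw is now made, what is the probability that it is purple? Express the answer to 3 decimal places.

0.736

The likelihood of the observed sequence under each hypothesis: P(data | urn A) = (4/7)(4/7)(4/7)(3/7) = 0.079967; P(data | urn B) = (4/5)(4/5)(4/5)(1/5) = 0.1024; P(data | urn C) = (4/5)(4/5)(4/5)(1/5) = 0.1024.
Multiplying each by its prior: 1/3 · 0.079967 = 0.026656, 1/3 · 0.1024 = 0.034133, 1/3 · 0.1024 = 0.034133; summing to 0.094922.
The posterior is then P(urn A | data) = 0.28081, P(urn B | data) = 0.35959, P(urn C | data) = 0.35959.
The predictive probability is P(purple next | data) = (4/7)(0.28081) + (4/5)(0.35959) + (4/5)(0.35959) = 0.73581.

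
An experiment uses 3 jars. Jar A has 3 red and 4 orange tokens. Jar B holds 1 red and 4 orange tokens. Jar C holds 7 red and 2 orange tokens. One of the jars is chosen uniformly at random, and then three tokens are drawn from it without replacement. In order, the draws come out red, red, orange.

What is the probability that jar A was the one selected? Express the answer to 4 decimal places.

Under each hypothesis, the probability of the observed sequence is: P(data | jar A) = (3/7)(2/6)(4/5) = 4/35; P(data | jar B) = (1/5)(0/4) = 0; P(data | jar C) = (7/9)(6/8)(2/7) = 1/6.
Weighting by the prior gives 1/3 · 4/35 = 4/105, 1/3 · 0 = 0, 1/3 · 1/6 = 1/18; these sum to 59/630.
Therefore the posterior P(jar A | data) = (4/105) / (59/630) = 24/59.

0.4068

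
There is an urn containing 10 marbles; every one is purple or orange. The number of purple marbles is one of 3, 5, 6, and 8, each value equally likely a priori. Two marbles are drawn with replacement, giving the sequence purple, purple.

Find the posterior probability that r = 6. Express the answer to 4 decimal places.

0.2687

The likelihood of the observed sequence under each hypothesis: P(data | r = 3) = (3/10)(3/10) = 9/100; P(data | r = 5) = (5/10)(5/10) = 1/4; P(data | r = 6) = (6/10)(6/10) = 9/25; P(data | r = 8) = (8/10)(8/10) = 16/25.
Multiplying each by its prior: 1/4 · 9/100 = 9/400, 1/4 · 1/4 = 1/16, 1/4 · 9/25 = 9/100, 1/4 · 16/25 = 4/25; these sum to 67/200.
Therefore the posterior P(r = 6 | data) = (9/100) / (67/200) = 18/67.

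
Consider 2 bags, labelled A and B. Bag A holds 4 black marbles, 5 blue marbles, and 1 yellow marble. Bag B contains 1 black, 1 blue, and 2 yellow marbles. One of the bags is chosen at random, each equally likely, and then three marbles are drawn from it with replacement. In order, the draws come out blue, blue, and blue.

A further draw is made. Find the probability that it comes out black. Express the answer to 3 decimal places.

For each hypothesis, P(data | H) works out to: P(data | bag A) = (5/10)(5/10)(5/10) = 1/8; P(data | bag B) = (1/4)(1/4)(1/4) = 1/64.
Multiplying each by its prior: 1/2 · 1/8 = 1/16, 1/2 · 1/64 = 1/128; summing to 9/128.
Normalising, the posterior is P(bag A | data) = 8/9, P(bag B | data) = 1/9.
The predictive probability is P(black next | data) = (2/5)(8/9) + (1/4)(1/9) = 23/60.

0.383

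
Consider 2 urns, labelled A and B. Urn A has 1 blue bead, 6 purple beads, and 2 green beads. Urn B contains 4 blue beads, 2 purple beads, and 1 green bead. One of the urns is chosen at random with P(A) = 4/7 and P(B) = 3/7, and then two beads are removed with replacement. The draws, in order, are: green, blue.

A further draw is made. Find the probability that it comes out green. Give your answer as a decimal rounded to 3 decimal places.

0.166

Compute the likelihood of the observed sequence for each case: P(data | urn A) = (2/9)(1/9) = 0.024691; P(data | urn B) = (1/7)(4/7) = 0.081633.
The prior-weighted likelihoods are 4/7 · 0.024691 = 0.014109, 3/7 · 0.081633 = 0.034985; with total 0.049095.
Dividing through by the total gives posterior P(urn A | data) = 0.28739, P(urn B | data) = 0.71261.
So P(green next | data) = Σ P(green next | H) P(H | data) = (2/9)(0.28739) + (1/7)(0.71261) = 0.16567.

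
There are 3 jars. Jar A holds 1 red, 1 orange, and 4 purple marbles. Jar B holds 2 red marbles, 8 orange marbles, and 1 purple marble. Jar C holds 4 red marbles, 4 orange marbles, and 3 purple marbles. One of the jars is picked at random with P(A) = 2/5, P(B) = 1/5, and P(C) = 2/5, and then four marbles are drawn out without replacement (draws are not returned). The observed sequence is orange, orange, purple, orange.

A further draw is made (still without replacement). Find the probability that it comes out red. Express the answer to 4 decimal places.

0.3714

Under each hypothesis, the probability of the observed sequence is: P(data | jar A) = (1/6)(0/5) = 0; P(data | jar B) = (8/11)(7/10)(1/9)(6/8) = 7/165; P(data | jar C) = (4/11)(3/10)(3/9)(2/8) = 1/110.
Weighting by the prior gives 2/5 · 0 = 0, 1/5 · 7/165 = 7/825, 2/5 · 1/110 = 1/275; summing to 2/165.
Dividing through by the total gives posterior P(jar A | data) = 0, P(jar B | data) = 7/10, P(jar C | data) = 3/10.
Averaging over the posterior, P(red next | data) = (2/7)(7/10) + (4/7)(3/10) = 13/35.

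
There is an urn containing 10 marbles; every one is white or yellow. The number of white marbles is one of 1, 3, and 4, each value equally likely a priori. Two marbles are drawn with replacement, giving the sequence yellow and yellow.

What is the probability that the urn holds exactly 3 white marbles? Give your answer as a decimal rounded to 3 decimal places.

The likelihood of the observed sequence under each hypothesis: P(data | r = 1) = (9/10)(9/10) = 81/100; P(data | r = 3) = (7/10)(7/10) = 49/100; P(data | r = 4) = (6/10)(6/10) = 9/25.
The prior-weighted likelihoods are 1/3 · 81/100 = 27/100, 1/3 · 49/100 = 49/300, 1/3 · 9/25 = 3/25; with total 83/150.
By Bayes' rule, P(r = 3 | data) = (49/300) / (83/150) = 49/166.

0.295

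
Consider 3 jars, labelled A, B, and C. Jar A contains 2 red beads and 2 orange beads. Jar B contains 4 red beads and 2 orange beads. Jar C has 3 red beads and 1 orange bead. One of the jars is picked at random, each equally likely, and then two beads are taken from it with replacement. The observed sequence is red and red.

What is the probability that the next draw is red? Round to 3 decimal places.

0.671

The likelihood of the observed sequence under each hypothesis: P(data | jar A) = (2/4)(2/4) = 1/4; P(data | jar B) = (4/6)(4/6) = 4/9; P(data | jar C) = (3/4)(3/4) = 9/16.
Multiplying each by its prior: 1/3 · 1/4 = 1/12, 1/3 · 4/9 = 4/27, 1/3 · 9/16 = 3/16; summing to 181/432.
Dividing through by the total gives posterior P(jar A | data) = 0.1989, P(jar B | data) = 0.35359, P(jar C | data) = 0.44751.
The predictive probability is P(red next | data) = (1/2)(0.1989) + (2/3)(0.35359) + (3/4)(0.44751) = 0.67081.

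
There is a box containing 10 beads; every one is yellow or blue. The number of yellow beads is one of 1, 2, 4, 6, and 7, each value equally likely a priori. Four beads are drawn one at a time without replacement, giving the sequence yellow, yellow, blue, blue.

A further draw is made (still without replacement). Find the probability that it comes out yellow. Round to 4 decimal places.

0.5258

Under each hypothesis, the probability of the observed sequence is: P(data | r = 1) = (1/10)(0/9) = 0; P(data | r = 2) = (2/10)(1/9)(8/8)(7/7) = 0.022222; P(data | r = 4) = (4/10)(3/9)(6/8)(5/7) = 0.071429; P(data | r = 6) = (6/10)(5/9)(4/8)(3/7) = 0.071429; P(data | r = 7) = (7/10)(6/9)(3/8)(2/7) = 0.05.
The prior-weighted likelihoods are 1/5 · 0 = 0, 1/5 · 0.022222 = 0.0044444, 1/5 · 0.071429 = 0.014286, 1/5 · 0.071429 = 0.014286, 1/5 · 0.05 = 0.01; with total 0.043016.
The posterior is then P(r = 1 | data) = 0, P(r = 2 | data) = 0.10332, P(r = 4 | data) = 0.3321, P(r = 6 | data) = 0.3321, P(r = 7 | data) = 0.23247.
So P(yellow next | data) = Σ P(yellow next | H) P(H | data) = (0)(0.10332) + (1/3)(0.3321) + (2/3)(0.3321) + (5/6)(0.23247) = 0.52583.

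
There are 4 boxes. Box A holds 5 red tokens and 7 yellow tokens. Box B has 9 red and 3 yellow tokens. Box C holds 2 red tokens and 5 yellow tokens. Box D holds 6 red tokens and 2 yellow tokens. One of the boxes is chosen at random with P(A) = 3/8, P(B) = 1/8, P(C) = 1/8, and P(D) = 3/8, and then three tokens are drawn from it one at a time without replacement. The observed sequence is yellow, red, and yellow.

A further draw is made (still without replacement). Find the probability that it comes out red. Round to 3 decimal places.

The likelihood of the observed sequence under each hypothesis: P(data | box A) = (7/12)(5/11)(6/10) = 0.15909; P(data | box B) = (3/12)(9/11)(2/10) = 0.040909; P(data | box C) = (5/7)(2/6)(4/5) = 0.19048; P(data | box D) = (2/8)(6/7)(1/6) = 0.035714.
Weighting by the prior gives 3/8 · 0.15909 = 0.059659, 1/8 · 0.040909 = 0.0051136, 1/8 · 0.19048 = 0.02381, 3/8 · 0.035714 = 0.013393; with total 0.10198.
The posterior is then P(box A | data) = 0.58504, P(box B | data) = 0.050146, P(box C | data) = 0.23348, P(box D | data) = 0.13133.
The predictive probability is P(red next | data) = (4/9)(0.58504) + (8/9)(0.050146) + (1/4)(0.23348) + (1)(0.13133) = 0.4943.

0.494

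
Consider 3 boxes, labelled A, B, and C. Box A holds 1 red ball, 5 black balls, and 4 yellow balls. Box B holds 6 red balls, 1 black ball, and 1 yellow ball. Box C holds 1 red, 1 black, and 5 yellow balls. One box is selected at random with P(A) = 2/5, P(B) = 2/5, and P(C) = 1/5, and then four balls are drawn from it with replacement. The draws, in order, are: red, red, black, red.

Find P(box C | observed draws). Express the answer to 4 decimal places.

For each hypothesis, P(data | H) works out to: P(data | box A) = (1/10)(1/10)(5/10)(1/10) = 0.0005; P(data | box B) = (6/8)(6/8)(1/8)(6/8) = 0.052734; P(data | box C) = (1/7)(1/7)(1/7)(1/7) = 0.00041649.
Weighting by the prior gives 2/5 · 0.0005 = 0.0002, 2/5 · 0.052734 = 0.021094, 1/5 · 0.00041649 = 8.3299e-05; with total 0.021377.
Therefore the posterior P(box C | data) = (8.3299e-05) / (0.021377) = 0.0038966.

0.0039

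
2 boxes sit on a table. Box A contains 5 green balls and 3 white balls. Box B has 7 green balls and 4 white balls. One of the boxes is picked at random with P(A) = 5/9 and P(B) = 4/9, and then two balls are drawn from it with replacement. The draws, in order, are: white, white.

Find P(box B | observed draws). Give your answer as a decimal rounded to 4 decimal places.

0.4293

Under each hypothesis, the probability of the observed sequence is: P(data | box A) = (3/8)(3/8) = 0.14062; P(data | box B) = (4/11)(4/11) = 0.13223.
Multiplying each by its prior: 5/9 · 0.14062 = 0.078125, 4/9 · 0.13223 = 0.05877; with total 0.13689.
Hence P(box B | data) = (0.05877) / (0.13689) = 0.42931.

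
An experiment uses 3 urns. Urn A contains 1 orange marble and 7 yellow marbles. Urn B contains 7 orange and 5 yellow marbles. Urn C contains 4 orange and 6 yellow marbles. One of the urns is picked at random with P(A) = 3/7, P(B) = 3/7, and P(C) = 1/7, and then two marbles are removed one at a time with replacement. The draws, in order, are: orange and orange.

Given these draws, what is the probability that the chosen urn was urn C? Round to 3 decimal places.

The likelihood of the observed sequence under each hypothesis: P(data | urn A) = (1/8)(1/8) = 0.015625; P(data | urn B) = (7/12)(7/12) = 0.34028; P(data | urn C) = (4/10)(4/10) = 0.16.
The prior-weighted likelihoods are 3/7 · 0.015625 = 0.0066964, 3/7 · 0.34028 = 0.14583, 1/7 · 0.16 = 0.022857; with total 0.17539.
By Bayes' rule, P(urn C | data) = (0.022857) / (0.17539) = 0.13032.

0.130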